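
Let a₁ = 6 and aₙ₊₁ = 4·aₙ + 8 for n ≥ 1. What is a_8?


Computing step by step:
a_1 = 6
a_2 = 32
a_3 = 136
a_4 = 552
a_5 = 2216
a_6 = 8872
a_7 = 35496
a_8 = 141992


a_8 = 141992


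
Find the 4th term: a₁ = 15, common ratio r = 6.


aₙ = a₁·r^(n-1)
= 15×6^3
= 15×216
= 3240

a_4 = 3240


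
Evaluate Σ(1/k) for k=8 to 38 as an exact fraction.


Σₖ₌8^38 1/k = 1/8 + 1/9 + 1/10 + ... + 1/38
= 113453671064599/69388720221600
≈ 1.635

Sum = 113453671064599/69388720221600 ≈ 1.635


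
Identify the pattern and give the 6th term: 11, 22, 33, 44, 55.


Pattern: arithmetic (d=11)
Terms: 11, 22, 33, 44, 55
Next term = 66

Next term = 66


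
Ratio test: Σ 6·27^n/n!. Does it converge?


aₙ = 6·27^n/n!
a_{n+1}/aₙ = 27^(n+1)/(n+1)! × n!/27^n  (constant 6 cancels)
= 27/(n+1)
L = lim(n→∞) 27/(n+1) = 0
L < 1 → series CONVERGES

Converges (ratio test: L = 0 < 1)


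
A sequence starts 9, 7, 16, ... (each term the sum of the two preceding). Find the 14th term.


Computing iteratively: 9, 7, 16, 23, 39, 62, 101, 163, 264, 427, 691, 1118, ...
a_14 = 2927

a_14 = 2927


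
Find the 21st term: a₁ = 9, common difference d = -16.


aₙ = a₁ + (n-1)d
= 9 + (21-1)×-16
= 9 - 320
= -311

a_21 = -311


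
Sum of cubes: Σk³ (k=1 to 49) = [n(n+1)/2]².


n(n+1)/2 = 49×50/2 = 1225
Σk³ = 1225² = 1500625

Σk³ = 1500625


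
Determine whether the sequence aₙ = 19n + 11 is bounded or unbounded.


aₙ = 19n + 11 → as n→∞, aₙ→∞
No finite upper bound exists
The sequence is UNBOUNDED

Unbounded (aₙ → ∞ as n → ∞)


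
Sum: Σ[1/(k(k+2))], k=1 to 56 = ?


1/(k(k+2)) = (1/2)·(1/k - 1/(k+2)) (partial fractions)
Telescoping: Σ = (1/2)·(1 + 1/2 - 1/57 - 1/58) = 1211/1653

Sum = 1211/1653


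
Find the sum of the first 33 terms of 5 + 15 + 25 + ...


aₙ = 5 + (33-1)×10 = 325
Sₙ = n(a₁+aₙ)/2 = 33×(5+325)/2
= 33×330/2 = 5445

S_33 = 5445


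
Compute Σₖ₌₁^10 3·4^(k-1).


Sₙ = 3×(4^10 - 1)/(4 - 1)
= 3×(1048576 - 1)/3
= 3×1048575/3
= 1048575

S_10 = 1048575


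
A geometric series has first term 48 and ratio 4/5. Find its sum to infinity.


S∞ = a₁/(1-r) = 48/(1 - 4/5)
= 48/(1/5)
= 240

S∞ = 240


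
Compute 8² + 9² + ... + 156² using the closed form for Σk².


Σₖ₌8^156 k² = Σₖ₌₁^156 k² − Σₖ₌₁^7 k²
= 156·157·313/6 − 7·8·15/6
= 1277666 − 140 = 1277526

Σk² = 1277526


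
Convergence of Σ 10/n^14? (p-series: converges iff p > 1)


p-series test: Σ c/n^p converges if p > 1, diverges if p ≤ 1 (constant c > 0 doesn't affect convergence).
p = 14
14 > 1 → CONVERGES

Converges (p = 14 > 1)


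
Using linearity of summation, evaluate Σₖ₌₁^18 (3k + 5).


Σ(3k+5) = 3·Σk + 5·n
= 3·171 + 5·18
= 513 + 90 = 603

Σ = 603


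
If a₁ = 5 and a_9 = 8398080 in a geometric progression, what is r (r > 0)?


r^(n-1) = aₙ/a₁
r^8 = 8398080/5 = 1679616
r = 1679616^(1/8)
= ±6; taking r > 0 gives r = 6

r = 6


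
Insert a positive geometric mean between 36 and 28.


GM = √(36×28) = √1008 = 31.749

GM = 31.749


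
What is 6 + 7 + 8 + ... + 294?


Σₖ₌6^294 k = Σₖ₌₁^294 k − Σₖ₌₁^5 k
= 294·295/2 − 5·6/2
= 43365 − 15 = 43350

Σk = 43350


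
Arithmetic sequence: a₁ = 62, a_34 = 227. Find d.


d = (aₙ - a₁)/(n-1)
= (227 - 62)/(34-1)
= 165/33 = 5

d = 5


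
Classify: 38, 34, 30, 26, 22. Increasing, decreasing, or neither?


Differences: -4, -4, -4, -4
All differences < 0 → strictly DECREASING

Monotonically decreasing


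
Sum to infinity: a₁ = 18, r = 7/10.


S∞ = a₁/(1-r) = 18/(1 - 7/10)
= 18/(3/10)
= 60

S∞ = 60


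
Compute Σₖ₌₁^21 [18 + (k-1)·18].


aₙ = 18 + (21-1)×18 = 378
Sₙ = n(a₁+aₙ)/2 = 21×(18+378)/2
= 21×396/2 = 4158

S_21 = 4158


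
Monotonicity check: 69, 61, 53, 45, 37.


Differences: -8, -8, -8, -8
All differences < 0 → strictly DECREASING

Monotonically decreasing


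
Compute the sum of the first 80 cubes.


n(n+1)/2 = 80×81/2 = 3240
Σk³ = 3240² = 10497600

Σk³ = 10497600


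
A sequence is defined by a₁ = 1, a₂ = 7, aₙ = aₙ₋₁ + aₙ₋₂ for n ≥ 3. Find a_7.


Computing iteratively: 1, 7, 8, 15, 23, 38, 61
a_7 = 61

a_7 = 61


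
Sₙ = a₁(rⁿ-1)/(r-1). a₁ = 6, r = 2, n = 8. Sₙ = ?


Sₙ = 6×(2^8 - 1)/(2 - 1)
= 6×(256 - 1)/1
= 6×255/1
= 1530

S_8 = 1530


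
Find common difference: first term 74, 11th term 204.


d = (aₙ - a₁)/(n-1)
= (204 - 74)/(11-1)
= 130/10 = 13

d = 13


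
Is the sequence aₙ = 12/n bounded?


a₁ = 12, a₂ = 12/2, a₃ = 12/3, ...
0 < aₙ ≤ 12 for all n ≥ 1
Lower bound: 0, Upper bound: 12
The sequence IS bounded

Bounded (0 < aₙ ≤ 12)


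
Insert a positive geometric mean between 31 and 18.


GM = √(31×18) = √558 = 23.622

GM = 23.622


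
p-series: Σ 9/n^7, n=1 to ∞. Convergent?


p-series test: Σ c/n^p converges if p > 1, diverges if p ≤ 1 (constant c > 0 doesn't affect convergence).
p = 7
7 > 1 → CONVERGES

Converges (p = 7 > 1)


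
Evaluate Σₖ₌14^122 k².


Σₖ₌14^122 k² = Σₖ₌₁^122 k² − Σₖ₌₁^13 k²
= 122·123·245/6 − 13·14·27/6
= 612745 − 819 = 611926

Σk² = 611926


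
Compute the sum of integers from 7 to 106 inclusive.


Σₖ₌7^106 k = Σₖ₌₁^106 k − Σₖ₌₁^6 k
= 106·107/2 − 6·7/2
= 5671 − 21 = 5650

Σk = 5650


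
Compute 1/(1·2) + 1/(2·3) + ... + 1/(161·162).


1/(k(k+1)) = 1/k - 1/(k+1) (partial fractions)
Telescoping: Σ = 1 - 1/162 = 161/162

Sum = 161/162


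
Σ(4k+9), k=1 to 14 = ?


Σ(4k+9) = 4·Σk + 9·n
= 4·105 + 9·14
= 420 + 126 = 546

Σ = 546


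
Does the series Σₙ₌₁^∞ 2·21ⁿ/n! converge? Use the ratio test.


aₙ = 2·21^n/n!
a_{n+1}/aₙ = 21^(n+1)/(n+1)! × n!/21^n  (constant 2 cancels)
= 21/(n+1)
L = lim(n→∞) 21/(n+1) = 0
L < 1 → series CONVERGES

Converges (ratio test: L = 0 < 1)


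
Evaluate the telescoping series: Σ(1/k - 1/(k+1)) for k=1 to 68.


Telescoping: adjacent terms cancel.
= 1/1 - 1/69
= 1 - 1/69 = 68/69

Sum = 68/69


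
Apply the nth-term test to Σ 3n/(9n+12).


lim(n→∞) 3n/(9n+12) = 3/9 = 1/3  (divide numerator and denominator by n)
lim aₙ = 1/3 ≠ 0 → series DIVERGES

Diverges (lim aₙ = 1/3 ≠ 0)


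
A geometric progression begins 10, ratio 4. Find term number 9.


aₙ = a₁·r^(n-1)
= 10×4^8
= 10×65536
= 655360

a_9 = 655360


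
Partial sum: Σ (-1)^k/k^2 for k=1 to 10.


S = -1 + 1/4 - 1/9 + 1/16 - 1/25 + 1/36 - 1/49 + 1/64 ± ...
= -0.818
(Full series converges to -π²/12 ≈ -0.8225)

S_10 = -0.818


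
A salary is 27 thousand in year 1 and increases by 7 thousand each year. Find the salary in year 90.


aₙ = a₁ + (n-1)d
= 27 + (90-1)×7
= 27 + 623
= 650

a_90 = 650


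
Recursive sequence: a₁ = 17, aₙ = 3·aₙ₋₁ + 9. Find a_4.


Computing step by step:
a_1 = 17
a_2 = 60
a_3 = 189
a_4 = 576


a_4 = 576


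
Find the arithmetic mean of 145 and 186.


AM = (145 + 186)/2 = 331/2 = 165.5

AM = 165.5


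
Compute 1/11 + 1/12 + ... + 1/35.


Σₖ₌11^35 1/k = 1/11 + 1/12 + 1/13 + ... + 1/35
= 2283851270047/1875370816800
≈ 1.2178

Sum = 2283851270047/1875370816800 ≈ 1.2178


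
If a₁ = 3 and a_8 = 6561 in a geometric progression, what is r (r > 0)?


r^(n-1) = aₙ/a₁
r^7 = 6561/3 = 2187
r = 2187^(1/7)
= 3

r = 3


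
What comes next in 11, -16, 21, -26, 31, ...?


Pattern: alternating sign, magnitude arithmetic (d=5)
Terms: 11, -16, 21, -26, 31
Next term = -36

Next term = -36


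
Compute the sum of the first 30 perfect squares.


n = 30
n(n+1)(2n+1)/6 = 30×31×61/6
= 56730/6 = 9455

Σk² = 9455


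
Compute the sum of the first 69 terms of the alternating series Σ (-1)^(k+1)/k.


S = 1 - 1/2 + 1/3 - 1/4 + 1/5 - 1/6 + 1/7 - 1/8 ± ...
= 0.7003
(Full series converges to +ln(2) ≈ +0.6931)

S_69 = 0.7003


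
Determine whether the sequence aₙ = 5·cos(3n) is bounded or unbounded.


For all n, -1 ≤ cos(3n) ≤ 1, so -5 ≤ 5·cos(3n) ≤ 5
Lower bound: -5, Upper bound: 5
The sequence IS bounded

Bounded (-5 ≤ aₙ ≤ 5)


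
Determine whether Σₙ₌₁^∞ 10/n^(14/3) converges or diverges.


p-series test: Σ c/n^p converges if p > 1, diverges if p ≤ 1 (constant c > 0 doesn't affect convergence).
p = 14/3
14/3 > 1 → CONVERGES

Converges (p = 14/3 > 1)


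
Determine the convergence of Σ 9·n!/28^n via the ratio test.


aₙ = 9·n!/28^n
a_{n+1}/aₙ = (n+1)!/28^(n+1) × 28^n/n!  (constant 9 cancels)
= (n+1)/28
L = lim(n→∞) (n+1)/28 = ∞
L > 1 → series DIVERGES

Diverges (ratio test: L = ∞ > 1)


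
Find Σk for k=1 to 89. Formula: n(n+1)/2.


n(n+1)/2 = 89×90/2 = 8010/2 = 4005

Σk = 4005


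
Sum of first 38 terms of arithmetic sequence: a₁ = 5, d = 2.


aₙ = 5 + (38-1)×2 = 79
Sₙ = n(a₁+aₙ)/2 = 38×(5+79)/2
= 38×84/2 = 1596

S_38 = 1596


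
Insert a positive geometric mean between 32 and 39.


GM = √(32×39) = √1248 = 35.327

GM = 35.327


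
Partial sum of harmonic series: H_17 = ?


H_17 = 1/1 + 1/2 + 1/3 + ... + 1/17
= 42142223/12252240
≈ 3.4396

H_17 = 42142223/12252240 ≈ 3.4396


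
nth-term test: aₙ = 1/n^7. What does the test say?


lim(n→∞) 1/n^7 = 0
lim aₙ = 0 → nth-term test is INCONCLUSIVE
(Need other tests; this is actually a convergent p-series with p=7 > 1)

Inconclusive (lim aₙ = 0; need another test)


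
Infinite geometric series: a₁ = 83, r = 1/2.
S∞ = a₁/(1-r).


S∞ = a₁/(1-r) = 83/(1 - 1/2)
= 83/(1/2)
= 166

S∞ = 166


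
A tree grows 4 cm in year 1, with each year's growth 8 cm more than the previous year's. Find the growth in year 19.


aₙ = a₁ + (n-1)d
= 4 + (19-1)×8
= 4 + 144
= 148

a_19 = 148


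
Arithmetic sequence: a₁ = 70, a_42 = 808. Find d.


d = (aₙ - a₁)/(n-1)
= (808 - 70)/(42-1)
= 738/41 = 18

d = 18


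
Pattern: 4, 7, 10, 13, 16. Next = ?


Pattern: arithmetic (d=3)
Terms: 4, 7, 10, 13, 16
Next term = 19

Next term = 19


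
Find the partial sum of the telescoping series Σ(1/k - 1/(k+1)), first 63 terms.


Telescoping: adjacent terms cancel.
= 1/1 - 1/64
= 1 - 1/64 = 63/64

Sum = 63/64


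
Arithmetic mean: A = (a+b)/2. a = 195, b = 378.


AM = (195 + 378)/2 = 573/2 = 286.5

AM = 286.5


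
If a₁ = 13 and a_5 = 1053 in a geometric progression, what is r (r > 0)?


r^(n-1) = aₙ/a₁
r^4 = 1053/13 = 81
r = 81^(1/4)
= ±3; taking r > 0 gives r = 3

r = 3


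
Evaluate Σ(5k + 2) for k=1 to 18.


Σ(5k+2) = 5·Σk + 2·n
= 5·171 + 2·18
= 855 + 36 = 891

Σ = 891


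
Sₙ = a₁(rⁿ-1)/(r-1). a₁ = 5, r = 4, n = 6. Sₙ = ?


Sₙ = 5×(4^6 - 1)/(4 - 1)
= 5×(4096 - 1)/3
= 5×4095/3
= 6825

S_6 = 6825


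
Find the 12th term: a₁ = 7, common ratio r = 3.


aₙ = a₁·r^(n-1)
= 7×3^11
= 7×177147
= 1240029

a_12 = 1240029


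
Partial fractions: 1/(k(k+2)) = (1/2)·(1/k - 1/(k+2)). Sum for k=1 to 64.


1/(k(k+2)) = (1/2)·(1/k - 1/(k+2)) (partial fractions)
Telescoping: Σ = (1/2)·(1 + 1/2 - 1/65 - 1/66) = 1576/2145

Sum = 1576/2145


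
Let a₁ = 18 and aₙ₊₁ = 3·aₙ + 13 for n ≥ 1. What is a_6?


Computing step by step:
a_1 = 18
a_2 = 67
a_3 = 214
a_4 = 655
a_5 = 1978
a_6 = 5947


a_6 = 5947


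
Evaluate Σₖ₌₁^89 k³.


n(n+1)/2 = 89×90/2 = 4005
Σk³ = 4005² = 16040025

Σk³ = 16040025


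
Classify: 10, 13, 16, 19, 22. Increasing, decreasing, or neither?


Differences: 3, 3, 3, 3
All differences > 0 → strictly INCREASING

Monotonically increasing


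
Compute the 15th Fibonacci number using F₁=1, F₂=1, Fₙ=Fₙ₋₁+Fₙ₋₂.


Fibonacci sequence: 1, 1, 2, 3, 5, 8, 13, 21, 34, 55, 89, ...
F(15) = 610

F(15) = 610


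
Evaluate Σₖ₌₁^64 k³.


n(n+1)/2 = 64×65/2 = 2080
Σk³ = 2080² = 4326400

Σk³ = 4326400


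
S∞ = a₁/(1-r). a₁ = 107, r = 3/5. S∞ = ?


S∞ = a₁/(1-r) = 107/(1 - 3/5)
= 107/(2/5)
= 535/2

S∞ = 535/2


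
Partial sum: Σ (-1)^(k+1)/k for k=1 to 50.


S = 1 - 1/2 + 1/3 - 1/4 + 1/5 - 1/6 + 1/7 - 1/8 ± ...
= 0.6832
(Full series converges to +ln(2) ≈ +0.6931)

S_50 = 0.6832


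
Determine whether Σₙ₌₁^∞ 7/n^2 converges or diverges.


p-series test: Σ c/n^p converges if p > 1, diverges if p ≤ 1 (constant c > 0 doesn't affect convergence).
p = 2
2 > 1 → CONVERGES

Converges (p = 2 > 1)


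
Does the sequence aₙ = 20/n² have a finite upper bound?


a₁ = 20, a₂ = 20/4, a₃ = 20/9, ...
0 < aₙ ≤ 20 for all n ≥ 1
The sequence IS bounded

Bounded (0 < aₙ ≤ 20)


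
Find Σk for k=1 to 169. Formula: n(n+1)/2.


n(n+1)/2 = 169×170/2 = 28730/2 = 14365

Σk = 14365


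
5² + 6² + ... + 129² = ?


Σₖ₌5^129 k² = Σₖ₌₁^129 k² − Σₖ₌₁^4 k²
= 129·130·259/6 − 4·5·9/6
= 723905 − 30 = 723875

Σk² = 723875


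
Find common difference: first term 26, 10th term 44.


d = (aₙ - a₁)/(n-1)
= (44 - 26)/(10-1)
= 18/9 = 2

d = 2


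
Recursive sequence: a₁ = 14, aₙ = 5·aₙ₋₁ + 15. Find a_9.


Computing step by step:
a_1 = 14
a_2 = 85
a_3 = 440
a_4 = 2215
a_5 = 11090
a_6 = 55465
a_7 = 277340
a_8 = 1386715
a_9 = 6933590


a_9 = 6933590


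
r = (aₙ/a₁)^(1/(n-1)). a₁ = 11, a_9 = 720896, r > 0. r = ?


r^(n-1) = aₙ/a₁
r^8 = 720896/11 = 65536
r = 65536^(1/8)
= ±4; taking r > 0 gives r = 4

r = 4


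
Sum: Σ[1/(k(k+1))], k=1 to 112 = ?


1/(k(k+1)) = 1/k - 1/(k+1) (partial fractions)
Telescoping: Σ = 1 - 1/113 = 112/113

Sum = 112/113


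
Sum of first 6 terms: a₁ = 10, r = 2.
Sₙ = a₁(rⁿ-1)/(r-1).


Sₙ = 10×(2^6 - 1)/(2 - 1)
= 10×(64 - 1)/1
= 10×63/1
= 630

S_6 = 630


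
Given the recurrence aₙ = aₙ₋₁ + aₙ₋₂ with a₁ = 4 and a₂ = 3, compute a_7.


Computing iteratively: 4, 3, 7, 10, 17, 27, 44
a_7 = 44

a_7 = 44


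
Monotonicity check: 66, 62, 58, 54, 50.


Differences: -4, -4, -4, -4
All differences < 0 → strictly DECREASING

Monotonically decreasing


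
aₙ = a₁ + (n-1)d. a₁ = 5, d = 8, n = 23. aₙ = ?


aₙ = a₁ + (n-1)d
= 5 + (23-1)×8
= 5 + 176
= 181

a_23 = 181


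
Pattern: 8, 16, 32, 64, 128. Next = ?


Pattern: powers of 2: 2ⁿ
Terms: 8, 16, 32, 64, 128
Next term = 256

Next term = 256


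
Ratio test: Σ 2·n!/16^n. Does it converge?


aₙ = 2·n!/16^n
a_{n+1}/aₙ = (n+1)!/16^(n+1) × 16^n/n!  (constant 2 cancels)
= (n+1)/16
L = lim(n→∞) (n+1)/16 = ∞
L > 1 → series DIVERGES

Diverges (ratio test: L = ∞ > 1)


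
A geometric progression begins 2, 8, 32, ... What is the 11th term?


aₙ = a₁·r^(n-1)
= 2×4^10
= 2×1048576
= 2097152

a_11 = 2097152


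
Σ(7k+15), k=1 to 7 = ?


Σ(7k+15) = 7·Σk + 15·n
= 7·28 + 15·7
= 196 + 105 = 301

Σ = 301


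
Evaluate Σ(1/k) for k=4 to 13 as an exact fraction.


Σₖ₌4^13 1/k = 1/4 + 1/5 + 1/6 + 1/7 + 1/8 + 1/9 + 1/10 + 1/11 + 1/12 + 1/13
= 485333/360360
≈ 1.3468

Sum = 485333/360360 ≈ 1.3468


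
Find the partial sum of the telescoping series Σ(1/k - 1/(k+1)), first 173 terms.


Telescoping: adjacent terms cancel.
= 1/1 - 1/174
= 1 - 1/174 = 173/174

Sum = 173/174


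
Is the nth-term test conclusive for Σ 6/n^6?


lim(n→∞) 6/n^6 = 0
lim aₙ = 0 → nth-term test is INCONCLUSIVE
(Need other tests; this is actually a convergent p-series with p=6 > 1)

Inconclusive (lim aₙ = 0; need another test)


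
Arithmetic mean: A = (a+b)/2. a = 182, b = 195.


AM = (182 + 195)/2 = 377/2 = 188.5

AM = 188.5


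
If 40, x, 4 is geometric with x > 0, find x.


GM = √(40×4) = √160 = 12.6491

GM = 12.6491


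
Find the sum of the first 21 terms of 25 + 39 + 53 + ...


aₙ = 25 + (21-1)×14 = 305
Sₙ = n(a₁+aₙ)/2 = 21×(25+305)/2
= 21×330/2 = 3465

S_21 = 3465


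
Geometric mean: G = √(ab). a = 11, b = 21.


GM = √(11×21) = √231 = 15.1987

GM = 15.1987


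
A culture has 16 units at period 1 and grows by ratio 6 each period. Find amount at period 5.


aₙ = a₁·r^(n-1)
= 16×6^4
= 16×1296
= 20736

a_5 = 20736


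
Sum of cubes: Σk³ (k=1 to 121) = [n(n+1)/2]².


n(n+1)/2 = 121×122/2 = 7381
Σk³ = 7381² = 54479161

Σk³ = 54479161


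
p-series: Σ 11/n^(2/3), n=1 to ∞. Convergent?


p-series test: Σ c/n^p converges if p > 1, diverges if p ≤ 1 (constant c > 0 doesn't affect convergence).
p = 2/3
2/3 ≤ 1 → DIVERGES

Diverges (p = 2/3 ≤ 1)


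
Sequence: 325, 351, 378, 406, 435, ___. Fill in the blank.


Pattern: triangular numbers: n(n+1)/2
Terms: 325, 351, 378, 406, 435
Next term = 465

Next term = 465


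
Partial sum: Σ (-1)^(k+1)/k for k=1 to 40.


S = 1 - 1/2 + 1/3 - 1/4 + 1/5 - 1/6 + 1/7 - 1/8 ± ...
= 0.6808
(Full series converges to +ln(2) ≈ +0.6931)

S_40 = 0.6808


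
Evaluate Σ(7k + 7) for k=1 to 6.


Σ(7k+7) = 7·Σk + 7·n
= 7·21 + 7·6
= 147 + 42 = 189

Σ = 189


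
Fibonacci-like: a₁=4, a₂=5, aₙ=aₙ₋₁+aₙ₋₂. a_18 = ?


Computing iteratively: 4, 5, 9, 14, 23, 37, 60, 97, 157, 254, 411, 665, ...
a_18 = 11933

a_18 = 11933


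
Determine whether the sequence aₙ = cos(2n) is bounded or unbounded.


For all n, -1 ≤ cos(2n) ≤ 1, so -1 ≤ cos(2n) ≤ 1
Lower bound: -1, Upper bound: 1
The sequence IS bounded

Bounded (-1 ≤ aₙ ≤ 1)


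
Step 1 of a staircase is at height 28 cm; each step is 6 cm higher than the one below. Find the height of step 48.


aₙ = a₁ + (n-1)d
= 28 + (48-1)×6
= 28 + 282
= 310

a_48 = 310


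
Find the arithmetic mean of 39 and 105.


AM = (39 + 105)/2 = 144/2 = 72

AM = 72


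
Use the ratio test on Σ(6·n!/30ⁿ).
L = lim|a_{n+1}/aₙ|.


aₙ = 6·n!/30^n
a_{n+1}/aₙ = (n+1)!/30^(n+1) × 30^n/n!  (constant 6 cancels)
= (n+1)/30
L = lim(n→∞) (n+1)/30 = ∞
L > 1 → series DIVERGES

Diverges (ratio test: L = ∞ > 1)


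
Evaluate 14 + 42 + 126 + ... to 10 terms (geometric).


Sₙ = 14×(3^10 - 1)/(3 - 1)
= 14×(59049 - 1)/2
= 14×59048/2
= 413336

S_10 = 413336


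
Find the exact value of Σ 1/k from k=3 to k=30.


Σₖ₌3^30 1/k = 1/3 + 1/4 + 1/5 + ... + 1/30
= 5811048485947/2329089562800
≈ 2.495

Sum = 5811048485947/2329089562800 ≈ 2.495


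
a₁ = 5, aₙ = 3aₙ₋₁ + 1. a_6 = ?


Computing step by step:
a_1 = 5
a_2 = 16
a_3 = 49
a_4 = 148
a_5 = 445
a_6 = 1336


a_6 = 1336


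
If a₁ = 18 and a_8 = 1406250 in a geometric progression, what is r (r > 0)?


r^(n-1) = aₙ/a₁
r^7 = 1406250/18 = 78125
r = 78125^(1/7)
= 5

r = 5


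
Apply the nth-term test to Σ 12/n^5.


lim(n→∞) 12/n^5 = 0
lim aₙ = 0 → nth-term test is INCONCLUSIVE
(Need other tests; this is actually a convergent p-series with p=5 > 1)

Inconclusive (lim aₙ = 0; need another test)


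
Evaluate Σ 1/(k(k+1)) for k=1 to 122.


1/(k(k+1)) = 1/k - 1/(k+1) (partial fractions)
Telescoping: Σ = 1 - 1/123 = 122/123

Sum = 122/123


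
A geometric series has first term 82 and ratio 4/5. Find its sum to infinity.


S∞ = a₁/(1-r) = 82/(1 - 4/5)
= 82/(1/5)
= 410

S∞ = 410


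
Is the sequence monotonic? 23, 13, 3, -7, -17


Differences: -10, -10, -10, -10
All differences < 0 → strictly DECREASING

Monotonically decreasing


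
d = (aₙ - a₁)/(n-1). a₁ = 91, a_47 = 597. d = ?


d = (aₙ - a₁)/(n-1)
= (597 - 91)/(47-1)
= 506/46 = 11

d = 11


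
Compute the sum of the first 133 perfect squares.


n = 133
n(n+1)(2n+1)/6 = 133×134×267/6
= 4758474/6 = 793079

Σk² = 793079


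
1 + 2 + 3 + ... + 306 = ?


n(n+1)/2 = 306×307/2 = 93942/2 = 46971

Σk = 46971


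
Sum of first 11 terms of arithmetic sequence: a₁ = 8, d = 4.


aₙ = 8 + (11-1)×4 = 48
Sₙ = n(a₁+aₙ)/2 = 11×(8+48)/2
= 11×56/2 = 308

S_11 = 308


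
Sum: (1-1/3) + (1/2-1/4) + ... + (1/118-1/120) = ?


Telescoping with gap 2: two head and two tail terms survive.
= (1 + 1/2) - (1/119 + 1/120)
= 3/2 - 1/119 - 1/120 = 21181/14280

Sum = 21181/14280


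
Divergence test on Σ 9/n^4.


lim(n→∞) 9/n^4 = 0
lim aₙ = 0 → nth-term test is INCONCLUSIVE
(Need other tests; this is actually a convergent p-series with p=4 > 1)

Inconclusive (lim aₙ = 0; need another test)


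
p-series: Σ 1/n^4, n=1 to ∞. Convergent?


p-series test: Σ c/n^p converges if p > 1, diverges if p ≤ 1 (constant c > 0 doesn't affect convergence).
p = 4
4 > 1 → CONVERGES

Converges (p = 4 > 1)


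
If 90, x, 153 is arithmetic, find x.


AM = (90 + 153)/2 = 243/2 = 121.5

AM = 121.5


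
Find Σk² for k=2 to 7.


Σₖ₌2^7 k² = Σₖ₌₁^7 k² − Σₖ₌₁^1 k²
= 7·8·15/6 − 1·2·3/6
= 140 − 1 = 139

Σk² = 139


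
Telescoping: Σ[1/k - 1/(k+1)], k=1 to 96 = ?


Telescoping: adjacent terms cancel.
= 1/1 - 1/97
= 1 - 1/97 = 96/97

Sum = 96/97


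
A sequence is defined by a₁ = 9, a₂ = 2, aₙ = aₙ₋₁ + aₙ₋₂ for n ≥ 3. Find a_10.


Computing iteratively: 9, 2, 11, 13, 24, 37, 61, 98, 159, 257
a_10 = 257

a_10 = 257


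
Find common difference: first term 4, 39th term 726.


d = (aₙ - a₁)/(n-1)
= (726 - 4)/(39-1)
= 722/38 = 19

d = 19


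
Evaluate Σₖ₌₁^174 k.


n(n+1)/2 = 174×175/2 = 30450/2 = 15225

Σk = 15225


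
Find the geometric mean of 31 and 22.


GM = √(31×22) = √682 = 26.1151

GM = 26.1151


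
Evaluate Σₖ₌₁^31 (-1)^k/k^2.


S = -1 + 1/4 - 1/9 + 1/16 - 1/25 + 1/36 - 1/49 + 1/64 ± ...
= -0.823
(Full series converges to -π²/12 ≈ -0.8225)

S_31 = -0.823


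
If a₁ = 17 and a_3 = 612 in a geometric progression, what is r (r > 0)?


r^(n-1) = aₙ/a₁
r^2 = 612/17 = 36
r = 36^(1/2)
= ±6; taking r > 0 gives r = 6

r = 6


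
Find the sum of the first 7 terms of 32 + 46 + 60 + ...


aₙ = 32 + (7-1)×14 = 116
Sₙ = n(a₁+aₙ)/2 = 7×(32+116)/2
= 7×148/2 = 518

S_7 = 518


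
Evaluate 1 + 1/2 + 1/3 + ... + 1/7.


H_7 = 1/1 + 1/2 + 1/3 + 1/4 + 1/5 + 1/6 + 1/7
= 363/140
≈ 2.5929

H_7 = 363/140 ≈ 2.5929


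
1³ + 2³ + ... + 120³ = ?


n(n+1)/2 = 120×121/2 = 7260
Σk³ = 7260² = 52707600

Σk³ = 52707600


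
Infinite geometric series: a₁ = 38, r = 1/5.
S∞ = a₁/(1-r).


S∞ = a₁/(1-r) = 38/(1 - 1/5)
= 38/(4/5)
= 95/2

S∞ = 95/2


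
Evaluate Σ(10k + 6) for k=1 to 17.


Σ(10k+6) = 10·Σk + 6·n
= 10·153 + 6·17
= 1530 + 102 = 1632

Σ = 1632


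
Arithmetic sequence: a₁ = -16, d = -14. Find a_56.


aₙ = a₁ + (n-1)d
= -16 + (56-1)×-14
= -16 - 770
= -786

a_56 = -786


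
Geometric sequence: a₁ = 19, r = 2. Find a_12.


aₙ = a₁·r^(n-1)
= 19×2^11
= 19×2048
= 38912

a_12 = 38912


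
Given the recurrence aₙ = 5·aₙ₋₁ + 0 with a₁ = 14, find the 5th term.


Computing step by step:
a_1 = 14
a_2 = 70
a_3 = 350
a_4 = 1750
a_5 = 8750


a_5 = 8750


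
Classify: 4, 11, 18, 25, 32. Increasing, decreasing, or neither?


Differences: 7, 7, 7, 7
All differences > 0 → strictly INCREASING

Monotonically increasing


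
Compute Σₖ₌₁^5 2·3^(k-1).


Sₙ = 2×(3^5 - 1)/(3 - 1)
= 2×(243 - 1)/2
= 2×242/2
= 242

S_5 = 242


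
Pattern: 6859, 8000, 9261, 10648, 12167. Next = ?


Pattern: perfect cubes: n³
Terms: 6859, 8000, 9261, 10648, 12167
Next term = 13824

Next term = 13824


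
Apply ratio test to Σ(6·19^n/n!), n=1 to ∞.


aₙ = 6·19^n/n!
a_{n+1}/aₙ = 19^(n+1)/(n+1)! × n!/19^n  (constant 6 cancels)
= 19/(n+1)
L = lim(n→∞) 19/(n+1) = 0
L < 1 → series CONVERGES

Converges (ratio test: L = 0 < 1)


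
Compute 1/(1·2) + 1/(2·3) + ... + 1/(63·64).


1/(k(k+1)) = 1/k - 1/(k+1) (partial fractions)
Telescoping: Σ = 1 - 1/64 = 63/64

Sum = 63/64


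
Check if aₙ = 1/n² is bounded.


a₁ = 1, a₂ = 1/4, a₃ = 1/9, ...
0 < aₙ ≤ 1 for all n ≥ 1
The sequence IS bounded

Bounded (0 < aₙ ≤ 1)


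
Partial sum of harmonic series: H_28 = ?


H_28 = 1/1 + 1/2 + 1/3 + ... + 1/28
= 315404588903/80313433200
≈ 3.9272

H_28 = 315404588903/80313433200 ≈ 3.9272


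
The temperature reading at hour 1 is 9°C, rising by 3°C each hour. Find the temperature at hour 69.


aₙ = a₁ + (n-1)d
= 9 + (69-1)×3
= 9 + 204
= 213

a_69 = 213


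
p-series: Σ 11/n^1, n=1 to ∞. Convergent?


p-series test: Σ c/n^p converges if p > 1, diverges if p ≤ 1 (constant c > 0 doesn't affect convergence).
p = 1
1 ≤ 1 → DIVERGES

Diverges (p = 1 ≤ 1)


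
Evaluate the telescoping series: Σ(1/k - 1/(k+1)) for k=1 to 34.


Telescoping: adjacent terms cancel.
= 1/1 - 1/35
= 1 - 1/35 = 34/35

Sum = 34/35


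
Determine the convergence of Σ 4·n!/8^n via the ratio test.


aₙ = 4·n!/8^n
a_{n+1}/aₙ = (n+1)!/8^(n+1) × 8^n/n!  (constant 4 cancels)
= (n+1)/8
L = lim(n→∞) (n+1)/8 = ∞
L > 1 → series DIVERGES

Diverges (ratio test: L = ∞ > 1)


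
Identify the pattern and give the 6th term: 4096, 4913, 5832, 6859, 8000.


Pattern: perfect cubes: n³
Terms: 4096, 4913, 5832, 6859, 8000
Next term = 9261

Next term = 9261


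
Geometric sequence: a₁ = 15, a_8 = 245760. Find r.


r^(n-1) = aₙ/a₁
r^7 = 245760/15 = 16384
r = 16384^(1/7)
= 4

r = 4


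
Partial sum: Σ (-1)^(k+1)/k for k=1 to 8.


S = 1 - 1/2 + 1/3 - 1/4 + 1/5 - 1/6 + 1/7 - 1/8
= 0.6345
(Full series converges to +ln(2) ≈ +0.6931)

S_8 = 0.6345


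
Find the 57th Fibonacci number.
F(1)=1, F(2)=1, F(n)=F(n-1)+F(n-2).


Fibonacci sequence: 1, 1, 2, 3, 5, 8, 13, 21, 34, 55, 89, ...
F(57) = 365435296162

F(57) = 365435296162


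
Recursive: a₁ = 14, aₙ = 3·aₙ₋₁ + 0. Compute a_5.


Computing step by step:
a_1 = 14
a_2 = 42
a_3 = 126
a_4 = 378
a_5 = 1134


a_5 = 1134


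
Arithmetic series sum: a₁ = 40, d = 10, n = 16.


aₙ = 40 + (16-1)×10 = 190
Sₙ = n(a₁+aₙ)/2 = 16×(40+190)/2
= 16×230/2 = 1840

S_16 = 1840


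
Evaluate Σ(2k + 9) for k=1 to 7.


Σ(2k+9) = 2·Σk + 9·n
= 2·28 + 9·7
= 56 + 63 = 119

Σ = 119


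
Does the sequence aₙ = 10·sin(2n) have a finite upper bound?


For all n, -1 ≤ sin(2n) ≤ 1, so -10 ≤ 10·sin(2n) ≤ 10
Lower bound: -10, Upper bound: 10
The sequence IS bounded

Bounded (-10 ≤ aₙ ≤ 10)


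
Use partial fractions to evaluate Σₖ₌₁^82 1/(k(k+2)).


1/(k(k+2)) = (1/2)·(1/k - 1/(k+2)) (partial fractions)
Telescoping: Σ = (1/2)·(1 + 1/2 - 1/83 - 1/84) = 10291/13944

Sum = 10291/13944


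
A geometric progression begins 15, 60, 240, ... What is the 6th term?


aₙ = a₁·r^(n-1)
= 15×4^5
= 15×1024
= 15360

a_6 = 15360


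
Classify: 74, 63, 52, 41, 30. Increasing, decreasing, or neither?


Differences: -11, -11, -11, -11
All differences < 0 → strictly DECREASING

Monotonically decreasing


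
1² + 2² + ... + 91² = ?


n = 91
n(n+1)(2n+1)/6 = 91×92×183/6
= 1532076/6 = 255346

Σk² = 255346


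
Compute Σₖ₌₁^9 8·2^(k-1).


Sₙ = 8×(2^9 - 1)/(2 - 1)
= 8×(512 - 1)/1
= 8×511/1
= 4088

S_9 = 4088


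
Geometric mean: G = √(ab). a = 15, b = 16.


GM = √(15×16) = √240 = 15.4919

GM = 15.4919


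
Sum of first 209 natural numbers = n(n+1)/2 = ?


n(n+1)/2 = 209×210/2 = 43890/2 = 21945

Σk = 21945


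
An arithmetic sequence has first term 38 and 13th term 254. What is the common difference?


d = (aₙ - a₁)/(n-1)
= (254 - 38)/(13-1)
= 216/12 = 18

d = 18


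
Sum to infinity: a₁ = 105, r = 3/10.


S∞ = a₁/(1-r) = 105/(1 - 3/10)
= 105/(7/10)
= 150

S∞ = 150


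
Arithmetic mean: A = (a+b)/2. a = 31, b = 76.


AM = (31 + 76)/2 = 107/2 = 53.5

AM = 53.5


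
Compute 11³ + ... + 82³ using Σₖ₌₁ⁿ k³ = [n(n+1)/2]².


Σₖ₌11^82 k³ = [82·83/2]² − [10·11/2]²
= 11580409 − 3025 = 11577384

Σk³ = 11577384


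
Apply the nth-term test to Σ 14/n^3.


lim(n→∞) 14/n^3 = 0
lim aₙ = 0 → nth-term test is INCONCLUSIVE
(Need other tests; this is actually a convergent p-series with p=3 > 1)

Inconclusive (lim aₙ = 0; need another test)


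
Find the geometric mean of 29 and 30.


GM = √(29×30) = √870 = 29.4958

GM = 29.4958


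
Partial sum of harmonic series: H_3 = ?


H_3 = 1/1 + 1/2 + 1/3
= 11/6
≈ 1.8333

H_3 = 11/6 ≈ 1.8333


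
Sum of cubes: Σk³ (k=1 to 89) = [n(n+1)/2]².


n(n+1)/2 = 89×90/2 = 4005
Σk³ = 4005² = 16040025

Σk³ = 16040025


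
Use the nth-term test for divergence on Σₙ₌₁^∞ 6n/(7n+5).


lim(n→∞) 6n/(7n+5) = 6/7 = 6/7  (divide numerator and denominator by n)
lim aₙ = 6/7 ≠ 0 → series DIVERGES

Diverges (lim aₙ = 6/7 ≠ 0)


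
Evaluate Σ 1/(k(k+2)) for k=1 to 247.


1/(k(k+2)) = (1/2)·(1/k - 1/(k+2)) (partial fractions)
Telescoping: Σ = (1/2)·(1 + 1/2 - 1/248 - 1/249) = 92131/123504

Sum = 92131/123504


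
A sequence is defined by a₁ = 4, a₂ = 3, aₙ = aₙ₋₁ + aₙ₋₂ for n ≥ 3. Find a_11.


Computing iteratively: 4, 3, 7, 10, 17, 27, 44, 71, 115, 186, 301
a_11 = 301

a_11 = 301


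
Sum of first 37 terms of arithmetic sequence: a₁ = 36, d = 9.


aₙ = 36 + (37-1)×9 = 360
Sₙ = n(a₁+aₙ)/2 = 37×(36+360)/2
= 37×396/2 = 7326

S_37 = 7326


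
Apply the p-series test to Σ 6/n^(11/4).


p-series test: Σ c/n^p converges if p > 1, diverges if p ≤ 1 (constant c > 0 doesn't affect convergence).
p = 11/4
11/4 > 1 → CONVERGES

Converges (p = 11/4 > 1)


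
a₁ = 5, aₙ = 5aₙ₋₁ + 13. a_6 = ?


Computing step by step:
a_1 = 5
a_2 = 38
a_3 = 203
a_4 = 1028
a_5 = 5153
a_6 = 25778


a_6 = 25778


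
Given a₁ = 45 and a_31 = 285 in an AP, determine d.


d = (aₙ - a₁)/(n-1)
= (285 - 45)/(31-1)
= 240/30 = 8

d = 8


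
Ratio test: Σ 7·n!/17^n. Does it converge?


aₙ = 7·n!/17^n
a_{n+1}/aₙ = (n+1)!/17^(n+1) × 17^n/n!  (constant 7 cancels)
= (n+1)/17
L = lim(n→∞) (n+1)/17 = ∞
L > 1 → series DIVERGES

Diverges (ratio test: L = ∞ > 1)


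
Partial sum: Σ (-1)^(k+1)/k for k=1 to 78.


S = 1 - 1/2 + 1/3 - 1/4 + 1/5 - 1/6 + 1/7 - 1/8 ± ...
= 0.6868
(Full series converges to +ln(2) ≈ +0.6931)

S_78 = 0.6868


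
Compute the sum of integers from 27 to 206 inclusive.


Σₖ₌27^206 k = Σₖ₌₁^206 k − Σₖ₌₁^26 k
= 206·207/2 − 26·27/2
= 21321 − 351 = 20970

Σk = 20970


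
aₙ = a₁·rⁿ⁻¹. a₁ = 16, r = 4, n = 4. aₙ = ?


aₙ = a₁·r^(n-1)
= 16×4^3
= 16×64
= 1024

a_4 = 1024


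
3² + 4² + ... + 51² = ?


Σₖ₌3^51 k² = Σₖ₌₁^51 k² − Σₖ₌₁^2 k²
= 51·52·103/6 − 2·3·5/6
= 45526 − 5 = 45521

Σk² = 45521


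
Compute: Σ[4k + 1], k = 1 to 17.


Σ(4k+1) = 4·Σk + 1·n
= 4·153 + 1·17
= 612 + 17 = 629

Σ = 629


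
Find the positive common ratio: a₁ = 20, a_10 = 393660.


r^(n-1) = aₙ/a₁
r^9 = 393660/20 = 19683
r = 19683^(1/9)
= 3

r = 3


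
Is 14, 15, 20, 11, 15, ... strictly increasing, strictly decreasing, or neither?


Differences: 1, 5, -9, 4
Difference at position 1 is +1 (> 0) but position 3 is -9 (< 0) — sequence both rises and falls
→ NOT monotonic

Not monotonic


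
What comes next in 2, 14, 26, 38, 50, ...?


Pattern: arithmetic (d=12)
Terms: 2, 14, 26, 38, 50
Next term = 62

Next term = 62


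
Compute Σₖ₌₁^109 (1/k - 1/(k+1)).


Telescoping: adjacent terms cancel.
= 1/1 - 1/110
= 1 - 1/110 = 109/110

Sum = 109/110


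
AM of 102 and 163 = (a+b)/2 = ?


AM = (102 + 163)/2 = 265/2 = 132.5

AM = 132.5


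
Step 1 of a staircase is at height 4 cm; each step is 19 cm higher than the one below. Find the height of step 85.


aₙ = a₁ + (n-1)d
= 4 + (85-1)×19
= 4 + 1596
= 1600

a_85 = 1600


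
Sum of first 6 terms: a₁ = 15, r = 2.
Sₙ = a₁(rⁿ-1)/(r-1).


Sₙ = 15×(2^6 - 1)/(2 - 1)
= 15×(64 - 1)/1
= 15×63/1
= 945

S_6 = 945


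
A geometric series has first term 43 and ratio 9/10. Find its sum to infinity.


S∞ = a₁/(1-r) = 43/(1 - 9/10)
= 43/(1/10)
= 430

S∞ = 430


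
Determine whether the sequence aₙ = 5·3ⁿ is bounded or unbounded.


aₙ = 5·3ⁿ → as n→∞, aₙ→∞ (since base 3 > 1)
No finite upper bound exists
The sequence is UNBOUNDED

Unbounded (aₙ → ∞ as n → ∞)


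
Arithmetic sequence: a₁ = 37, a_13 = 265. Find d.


d = (aₙ - a₁)/(n-1)
= (265 - 37)/(13-1)
= 228/12 = 19

d = 19


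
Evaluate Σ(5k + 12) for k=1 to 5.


Σ(5k+12) = 5·Σk + 12·n
= 5·15 + 12·5
= 75 + 60 = 135

Σ = 135


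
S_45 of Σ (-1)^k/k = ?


S = -1 + 1/2 - 1/3 + 1/4 - 1/5 + 1/6 - 1/7 + 1/8 ± ...
= -0.7041
(Full series converges to -ln(2) ≈ -0.6931)

S_45 = -0.7041


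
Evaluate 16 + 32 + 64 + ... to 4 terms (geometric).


Sₙ = 16×(2^4 - 1)/(2 - 1)
= 16×(16 - 1)/1
= 16×15/1
= 240

S_4 = 240


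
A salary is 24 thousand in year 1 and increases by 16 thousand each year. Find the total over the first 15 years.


aₙ = 24 + (15-1)×16 = 248
Sₙ = n(a₁+aₙ)/2 = 15×(24+248)/2
= 15×272/2 = 2040

S_15 = 2040


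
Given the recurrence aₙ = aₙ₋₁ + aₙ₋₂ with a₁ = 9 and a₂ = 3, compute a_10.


Computing iteratively: 9, 3, 12, 15, 27, 42, 69, 111, 180, 291
a_10 = 291

a_10 = 291


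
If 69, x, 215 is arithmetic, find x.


AM = (69 + 215)/2 = 284/2 = 142

AM = 142


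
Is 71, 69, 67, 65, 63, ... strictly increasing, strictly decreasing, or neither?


Differences: -2, -2, -2, -2
All differences < 0 → strictly DECREASING

Monotonically decreasing


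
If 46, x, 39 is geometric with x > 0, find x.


GM = √(46×39) = √1794 = 42.3556

GM = 42.3556


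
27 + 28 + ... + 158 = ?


Σₖ₌27^158 k = Σₖ₌₁^158 k − Σₖ₌₁^26 k
= 158·159/2 − 26·27/2
= 12561 − 351 = 12210

Σk = 12210


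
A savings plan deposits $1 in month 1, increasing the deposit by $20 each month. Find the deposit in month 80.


aₙ = a₁ + (n-1)d
= 1 + (80-1)×20
= 1 + 1580
= 1581

a_80 = 1581


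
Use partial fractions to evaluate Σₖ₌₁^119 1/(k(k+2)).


1/(k(k+2)) = (1/2)·(1/k - 1/(k+2)) (partial fractions)
Telescoping: Σ = (1/2)·(1 + 1/2 - 1/120 - 1/121) = 21539/29040

Sum = 21539/29040


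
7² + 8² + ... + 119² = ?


Σₖ₌7^119 k² = Σₖ₌₁^119 k² − Σₖ₌₁^6 k²
= 119·120·239/6 − 6·7·13/6
= 568820 − 91 = 568729

Σk² = 568729


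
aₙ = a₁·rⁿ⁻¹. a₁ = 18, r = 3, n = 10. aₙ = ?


aₙ = a₁·r^(n-1)
= 18×3^9
= 18×19683
= 354294

a_10 = 354294


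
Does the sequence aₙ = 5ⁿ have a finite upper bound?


aₙ = 5ⁿ → as n→∞, aₙ→∞ (since base 5 > 1)
No finite upper bound exists
The sequence is UNBOUNDED

Unbounded (aₙ → ∞ as n → ∞)


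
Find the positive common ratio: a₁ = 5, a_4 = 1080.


r^(n-1) = aₙ/a₁
r^3 = 1080/5 = 216
r = 216^(1/3)
= 6

r = 6


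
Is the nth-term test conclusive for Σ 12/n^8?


lim(n→∞) 12/n^8 = 0
lim aₙ = 0 → nth-term test is INCONCLUSIVE
(Need other tests; this is actually a convergent p-series with p=8 > 1)

Inconclusive (lim aₙ = 0; need another test)


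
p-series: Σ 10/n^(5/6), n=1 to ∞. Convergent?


p-series test: Σ c/n^p converges if p > 1, diverges if p ≤ 1 (constant c > 0 doesn't affect convergence).
p = 5/6
5/6 ≤ 1 → DIVERGES

Diverges (p = 5/6 ≤ 1)


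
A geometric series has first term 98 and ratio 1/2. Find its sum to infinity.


S∞ = a₁/(1-r) = 98/(1 - 1/2)
= 98/(1/2)
= 196

S∞ = 196


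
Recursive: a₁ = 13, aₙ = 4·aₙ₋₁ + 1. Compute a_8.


Computing step by step:
a_1 = 13
a_2 = 53
a_3 = 213
a_4 = 853
a_5 = 3413
a_6 = 13653
a_7 = 54613
a_8 = 218453


a_8 = 218453


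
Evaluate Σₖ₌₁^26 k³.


n(n+1)/2 = 26×27/2 = 351
Σk³ = 351² = 123201

Σk³ = 123201


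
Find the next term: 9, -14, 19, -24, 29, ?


Pattern: alternating sign, magnitude arithmetic (d=5)
Terms: 9, -14, 19, -24, 29
Next term = -34

Next term = -34


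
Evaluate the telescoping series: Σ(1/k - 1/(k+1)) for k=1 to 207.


Telescoping: adjacent terms cancel.
= 1/1 - 1/208
= 1 - 1/208 = 207/208

Sum = 207/208


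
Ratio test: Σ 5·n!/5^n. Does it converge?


aₙ = 5·n!/5^n
a_{n+1}/aₙ = (n+1)!/5^(n+1) × 5^n/n!  (constant 5 cancels)
= (n+1)/5
L = lim(n→∞) (n+1)/5 = ∞
L > 1 → series DIVERGES

Diverges (ratio test: L = ∞ > 1)


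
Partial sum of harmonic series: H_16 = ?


H_16 = 1/1 + 1/2 + 1/3 + ... + 1/16
= 2436559/720720
≈ 3.3807

H_16 = 2436559/720720 ≈ 3.3807


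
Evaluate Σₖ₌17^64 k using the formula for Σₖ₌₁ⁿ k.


Σₖ₌17^64 k = Σₖ₌₁^64 k − Σₖ₌₁^16 k
= 64·65/2 − 16·17/2
= 2080 − 136 = 1944

Σk = 1944


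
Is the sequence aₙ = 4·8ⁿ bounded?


aₙ = 4·8ⁿ → as n→∞, aₙ→∞ (since base 8 > 1)
No finite upper bound exists
The sequence is UNBOUNDED

Unbounded (aₙ → ∞ as n → ∞)


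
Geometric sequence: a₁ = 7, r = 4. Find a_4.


aₙ = a₁·r^(n-1)
= 7×4^3
= 7×64
= 448

a_4 = 448


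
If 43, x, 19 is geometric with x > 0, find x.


GM = √(43×19) = √817 = 28.5832

GM = 28.5832


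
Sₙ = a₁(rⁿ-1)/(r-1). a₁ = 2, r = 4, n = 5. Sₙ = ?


Sₙ = 2×(4^5 - 1)/(4 - 1)
= 2×(1024 - 1)/3
= 2×1023/3
= 682

S_5 = 682


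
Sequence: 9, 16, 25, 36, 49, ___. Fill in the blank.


Pattern: perfect squares: n²
Terms: 9, 16, 25, 36, 49
Next term = 64

Next term = 64


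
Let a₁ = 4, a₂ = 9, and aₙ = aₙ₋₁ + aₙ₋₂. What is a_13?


Computing iteratively: 4, 9, 13, 22, 35, 57, 92, 149, 241, 390, 631, 1021, ...
a_13 = 1652

a_13 = 1652


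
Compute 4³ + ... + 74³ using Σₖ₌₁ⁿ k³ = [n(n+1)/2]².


Σₖ₌4^74 k³ = [74·75/2]² − [3·4/2]²
= 7700625 − 36 = 7700589

Σk³ = 7700589


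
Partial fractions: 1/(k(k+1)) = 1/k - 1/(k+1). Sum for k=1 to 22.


1/(k(k+1)) = 1/k - 1/(k+1) (partial fractions)
Telescoping: Σ = 1 - 1/23 = 22/23

Sum = 22/23


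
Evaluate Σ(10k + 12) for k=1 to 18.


Σ(10k+12) = 10·Σk + 12·n
= 10·171 + 12·18
= 1710 + 216 = 1926

Σ = 1926


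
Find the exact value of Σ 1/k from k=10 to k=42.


Σₖ₌10^42 1/k = 1/10 + 1/11 + 1/12 + ... + 1/42
= 29827525245202793/19914562703599200
≈ 1.4978

Sum = 29827525245202793/19914562703599200 ≈ 1.4978


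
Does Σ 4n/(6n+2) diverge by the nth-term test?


lim(n→∞) 4n/(6n+2) = 4/6 = 2/3  (divide numerator and denominator by n)
lim aₙ = 2/3 ≠ 0 → series DIVERGES

Diverges (lim aₙ = 2/3 ≠ 0)


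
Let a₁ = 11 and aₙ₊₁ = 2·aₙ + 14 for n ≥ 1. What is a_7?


Computing step by step:
a_1 = 11
a_2 = 36
a_3 = 86
a_4 = 186
a_5 = 386
a_6 = 786
a_7 = 1586


a_7 = 1586


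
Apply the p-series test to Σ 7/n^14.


p-series test: Σ c/n^p converges if p > 1, diverges if p ≤ 1 (constant c > 0 doesn't affect convergence).
p = 14
14 > 1 → CONVERGES

Converges (p = 14 > 1)


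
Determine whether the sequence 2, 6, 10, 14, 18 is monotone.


Differences: 4, 4, 4, 4
All differences > 0 → strictly INCREASING

Monotonically increasing
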